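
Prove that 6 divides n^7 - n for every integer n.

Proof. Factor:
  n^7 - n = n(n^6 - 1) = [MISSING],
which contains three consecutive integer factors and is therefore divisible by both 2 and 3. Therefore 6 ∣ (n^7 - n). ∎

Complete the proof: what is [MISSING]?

(n - 1)n(n + 1)(n^4 + n^2 + 1)

n^6 - 1 = (n^2 - 1)(n^4 + n^2 + 1), and n^2 - 1 = (n-1)(n+1).
So n(n^6 - 1) = (n - 1)n(n + 1)(n^4 + n^2 + 1).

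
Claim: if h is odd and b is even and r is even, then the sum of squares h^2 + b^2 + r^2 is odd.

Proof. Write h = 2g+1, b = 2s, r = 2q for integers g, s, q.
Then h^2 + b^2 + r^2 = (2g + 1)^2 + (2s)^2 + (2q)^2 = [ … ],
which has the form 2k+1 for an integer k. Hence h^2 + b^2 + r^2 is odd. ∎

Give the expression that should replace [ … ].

2(2g^2 + 2g + 2q^2 + 2s^2) + 1

Expanding: (2g + 1)^2 + (2s)^2 + (2q)^2 = 4g^2 + 4g + 4q^2 + 4s^2 + 1.
Every term except the constant is even, so this is 2(2g^2 + 2g + 2q^2 + 2s^2) + 1,
and 2g^2 + 2g + 2q^2 + 2s^2 ∈ ℤ gives the required form.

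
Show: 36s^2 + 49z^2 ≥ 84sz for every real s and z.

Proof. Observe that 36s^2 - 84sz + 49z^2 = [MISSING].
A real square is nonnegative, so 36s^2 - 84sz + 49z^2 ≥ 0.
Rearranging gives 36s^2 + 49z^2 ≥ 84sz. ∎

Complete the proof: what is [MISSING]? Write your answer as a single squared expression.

The leading and trailing coefficients are 6^2 and 7^2, and 84 = 2·6·7, so the trinomial is (6s - 7z)^2.
Hence 36s^2 - 84sz + 49z^2 ≥ 0.

(6s - 7z)^2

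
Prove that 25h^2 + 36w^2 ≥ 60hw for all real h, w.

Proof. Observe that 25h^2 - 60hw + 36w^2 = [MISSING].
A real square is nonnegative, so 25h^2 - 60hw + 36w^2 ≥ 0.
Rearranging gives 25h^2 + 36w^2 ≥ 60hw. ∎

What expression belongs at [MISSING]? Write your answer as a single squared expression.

25h^2 - 60hw + 36w^2 is a perfect-square trinomial: the outer terms are (5h)^2 and (6w)^2, and the cross term is -2·5h·6w.
So 25h^2 - 60hw + 36w^2 = (5h - 6w)^2 ≥ 0.

(5h - 6w)^2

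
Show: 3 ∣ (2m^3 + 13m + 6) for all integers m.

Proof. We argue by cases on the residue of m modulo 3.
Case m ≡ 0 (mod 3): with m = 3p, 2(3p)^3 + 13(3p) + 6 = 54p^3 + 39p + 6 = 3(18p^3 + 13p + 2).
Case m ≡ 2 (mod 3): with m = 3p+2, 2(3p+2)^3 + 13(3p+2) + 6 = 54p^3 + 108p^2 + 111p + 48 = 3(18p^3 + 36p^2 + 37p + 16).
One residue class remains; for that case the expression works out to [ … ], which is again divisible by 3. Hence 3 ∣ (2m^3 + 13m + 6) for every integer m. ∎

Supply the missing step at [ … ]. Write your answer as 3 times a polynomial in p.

The residues treated are {0, 2}, so the missing case is m ≡ 1 (mod 3); write m = 3p+1.
Then 2(3p+1)^3 + 13(3p+1) + 6 = 54p^3 + 54p^2 + 57p + 21 = 3(18p^3 + 18p^2 + 19p + 7).

3(18p^3 + 18p^2 + 19p + 7)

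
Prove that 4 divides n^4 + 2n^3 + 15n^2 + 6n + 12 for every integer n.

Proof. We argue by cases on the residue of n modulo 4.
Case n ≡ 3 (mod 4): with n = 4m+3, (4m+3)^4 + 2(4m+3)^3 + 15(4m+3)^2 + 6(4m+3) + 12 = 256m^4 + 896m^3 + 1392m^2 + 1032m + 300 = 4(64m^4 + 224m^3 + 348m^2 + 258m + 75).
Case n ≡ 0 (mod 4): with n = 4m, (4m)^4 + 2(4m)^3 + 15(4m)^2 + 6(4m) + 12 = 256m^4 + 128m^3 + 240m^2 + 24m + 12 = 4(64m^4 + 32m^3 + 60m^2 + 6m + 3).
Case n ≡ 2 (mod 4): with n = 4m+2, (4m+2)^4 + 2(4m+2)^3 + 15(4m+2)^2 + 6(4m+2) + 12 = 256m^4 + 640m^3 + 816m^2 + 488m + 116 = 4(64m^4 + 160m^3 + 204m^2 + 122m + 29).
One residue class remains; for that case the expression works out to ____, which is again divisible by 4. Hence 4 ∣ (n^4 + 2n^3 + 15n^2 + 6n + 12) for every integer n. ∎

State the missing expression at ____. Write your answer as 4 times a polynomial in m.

The residues treated are {3, 0, 2}, so the missing case is n ≡ 1 (mod 4); write n = 4m+1.
Then (4m+1)^4 + 2(4m+1)^3 + 15(4m+1)^2 + 6(4m+1) + 12 = 256m^4 + 384m^3 + 432m^2 + 184m + 36 = 4(64m^4 + 96m^3 + 108m^2 + 46m + 9).

4(64m^4 + 96m^3 + 108m^2 + 46m + 9)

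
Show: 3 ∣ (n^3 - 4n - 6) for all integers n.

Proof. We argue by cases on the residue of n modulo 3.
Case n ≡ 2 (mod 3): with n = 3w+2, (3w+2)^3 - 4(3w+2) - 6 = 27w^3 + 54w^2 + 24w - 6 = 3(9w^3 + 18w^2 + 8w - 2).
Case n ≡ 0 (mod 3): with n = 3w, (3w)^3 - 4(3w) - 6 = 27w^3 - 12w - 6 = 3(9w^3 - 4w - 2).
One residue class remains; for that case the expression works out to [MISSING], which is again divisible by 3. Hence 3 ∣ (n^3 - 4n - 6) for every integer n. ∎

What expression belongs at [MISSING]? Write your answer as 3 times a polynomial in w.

Only n ≡ 1 (mod 3) is unaccounted for. Put n = 3w+1:
(3w+1)^3 - 4(3w+1) - 6 expands to 27w^3 + 27w^2 - 3w - 9,
and factoring out 3 leaves 3(9w^3 + 9w^2 - w - 3).

3(9w^3 + 9w^2 - w - 3)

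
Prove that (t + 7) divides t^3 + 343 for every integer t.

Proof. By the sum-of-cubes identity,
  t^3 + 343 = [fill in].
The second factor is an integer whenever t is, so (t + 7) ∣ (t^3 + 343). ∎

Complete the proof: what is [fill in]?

a^3 + b^3 = (a + b)(a^2 - ab + b^2). With a = t, b = 7:
t^3 + 343 = (t + 7)(t^2 - 7t + 49).

(t + 7)(t^2 - 7t + 49)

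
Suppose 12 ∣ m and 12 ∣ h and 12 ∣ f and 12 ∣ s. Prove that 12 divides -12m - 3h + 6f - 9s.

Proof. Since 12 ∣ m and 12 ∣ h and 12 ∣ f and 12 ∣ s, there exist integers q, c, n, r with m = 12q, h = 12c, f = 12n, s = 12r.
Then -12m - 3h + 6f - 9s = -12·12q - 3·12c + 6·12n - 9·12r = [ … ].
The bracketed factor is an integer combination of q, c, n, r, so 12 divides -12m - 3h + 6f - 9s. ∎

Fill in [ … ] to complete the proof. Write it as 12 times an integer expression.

Each term has a factor of 12: -12·12q - 3·12c + 6·12n - 9·12r = 12·(-3c + 6n - 12q - 9r).
Since -3c + 6n - 12q - 9r is an integer, 12 ∣ (-12m - 3h + 6f - 9s).

12(-3c + 6n - 12q - 9r)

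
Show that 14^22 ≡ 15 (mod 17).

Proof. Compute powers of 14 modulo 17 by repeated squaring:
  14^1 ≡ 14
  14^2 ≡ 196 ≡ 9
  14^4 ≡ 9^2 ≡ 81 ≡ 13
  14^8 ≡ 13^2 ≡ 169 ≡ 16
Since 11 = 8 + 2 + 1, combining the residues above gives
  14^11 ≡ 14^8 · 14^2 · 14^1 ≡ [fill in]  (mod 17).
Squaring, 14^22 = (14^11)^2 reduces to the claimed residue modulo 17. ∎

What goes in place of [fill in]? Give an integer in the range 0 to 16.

Multiply the listed residues: 16 · 9 · 14 = 144 → 2016.
Reducing modulo 17: 2016 = 118·17 + 10, so 14^11 ≡ 10.

10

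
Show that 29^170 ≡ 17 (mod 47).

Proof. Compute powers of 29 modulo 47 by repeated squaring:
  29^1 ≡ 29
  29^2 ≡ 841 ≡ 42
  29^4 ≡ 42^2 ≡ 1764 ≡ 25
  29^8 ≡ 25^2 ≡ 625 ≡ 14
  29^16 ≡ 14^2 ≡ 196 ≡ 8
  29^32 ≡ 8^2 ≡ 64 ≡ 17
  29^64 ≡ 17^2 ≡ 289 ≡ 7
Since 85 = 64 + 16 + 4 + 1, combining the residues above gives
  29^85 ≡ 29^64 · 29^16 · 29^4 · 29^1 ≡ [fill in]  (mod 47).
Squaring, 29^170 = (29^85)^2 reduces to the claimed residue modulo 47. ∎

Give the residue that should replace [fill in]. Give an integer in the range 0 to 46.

Multiply the listed residues: 7 · 8 · 25 · 29 = 56 → 1400 → 40600.
Reducing modulo 47: 40600 = 863·47 + 39, so 29^85 ≡ 39.

39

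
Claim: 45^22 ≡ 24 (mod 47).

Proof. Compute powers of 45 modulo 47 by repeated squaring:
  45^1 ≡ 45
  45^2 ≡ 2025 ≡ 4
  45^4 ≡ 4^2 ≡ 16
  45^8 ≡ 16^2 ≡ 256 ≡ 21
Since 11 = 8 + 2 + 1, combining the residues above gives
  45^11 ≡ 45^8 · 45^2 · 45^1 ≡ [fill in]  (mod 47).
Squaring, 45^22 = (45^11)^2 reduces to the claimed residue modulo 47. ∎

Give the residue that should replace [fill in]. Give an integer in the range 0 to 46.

Multiply the listed residues: 21 · 4 · 45 = 84 → 3780.
Reducing modulo 47: 3780 = 80·47 + 20, so 45^11 ≡ 20.

20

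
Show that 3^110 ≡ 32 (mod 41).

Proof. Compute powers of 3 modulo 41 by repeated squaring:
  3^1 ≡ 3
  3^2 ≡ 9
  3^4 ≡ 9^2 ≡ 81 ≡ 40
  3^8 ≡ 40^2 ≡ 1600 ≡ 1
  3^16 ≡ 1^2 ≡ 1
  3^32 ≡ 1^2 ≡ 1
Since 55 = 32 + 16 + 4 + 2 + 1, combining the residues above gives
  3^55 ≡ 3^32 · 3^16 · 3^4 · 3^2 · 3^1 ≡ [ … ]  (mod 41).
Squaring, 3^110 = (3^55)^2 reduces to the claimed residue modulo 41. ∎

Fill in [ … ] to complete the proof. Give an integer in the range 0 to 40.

14

3^32 · 3^16 · 3^4 · 3^2 · 3^1 ≡ 1 · 1 · 40 · 9 · 3 = 1080.
1080 mod 41 = 14, so 3^55 ≡ 14 (mod 41).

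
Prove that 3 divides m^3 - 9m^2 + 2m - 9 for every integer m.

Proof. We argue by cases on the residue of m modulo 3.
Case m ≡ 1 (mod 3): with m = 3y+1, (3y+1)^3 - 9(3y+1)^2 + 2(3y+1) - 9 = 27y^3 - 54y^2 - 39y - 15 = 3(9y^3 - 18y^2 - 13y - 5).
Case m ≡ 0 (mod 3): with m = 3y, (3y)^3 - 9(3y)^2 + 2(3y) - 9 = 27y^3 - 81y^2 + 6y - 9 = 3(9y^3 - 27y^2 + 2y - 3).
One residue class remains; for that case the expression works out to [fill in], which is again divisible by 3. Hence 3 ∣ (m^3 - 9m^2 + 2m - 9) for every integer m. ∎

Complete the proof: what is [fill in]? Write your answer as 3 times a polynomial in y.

The residues treated are {1, 0}, so the missing case is m ≡ 2 (mod 3); write m = 3y+2.
Then (3y+2)^3 - 9(3y+2)^2 + 2(3y+2) - 9 = 27y^3 - 27y^2 - 66y - 33 = 3(9y^3 - 9y^2 - 22y - 11).

3(9y^3 - 9y^2 - 22y - 11)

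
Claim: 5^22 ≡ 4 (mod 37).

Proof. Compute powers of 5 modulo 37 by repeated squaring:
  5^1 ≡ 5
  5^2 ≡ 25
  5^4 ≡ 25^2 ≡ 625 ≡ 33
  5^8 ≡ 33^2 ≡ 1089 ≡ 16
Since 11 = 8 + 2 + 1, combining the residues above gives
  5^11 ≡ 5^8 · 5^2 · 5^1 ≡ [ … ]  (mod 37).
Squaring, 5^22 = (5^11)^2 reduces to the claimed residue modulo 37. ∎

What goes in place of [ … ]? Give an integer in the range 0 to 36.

2

5^8 · 5^2 · 5^1 ≡ 16 · 25 · 5 = 2000.
2000 mod 37 = 2, so 5^11 ≡ 2 (mod 37).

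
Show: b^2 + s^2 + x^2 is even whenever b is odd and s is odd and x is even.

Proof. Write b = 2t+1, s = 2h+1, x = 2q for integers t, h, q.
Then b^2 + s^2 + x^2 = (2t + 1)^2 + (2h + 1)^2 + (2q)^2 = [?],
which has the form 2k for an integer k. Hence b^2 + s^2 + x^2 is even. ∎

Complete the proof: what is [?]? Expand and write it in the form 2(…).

(2t + 1)^2 + (2h + 1)^2 + (2q)^2 = 4h^2 + 4h + 4q^2 + 4t^2 + 4t + 2
= 2(2h^2 + 2h + 2q^2 + 2t^2 + 2t + 1).
Since 2h^2 + 2h + 2q^2 + 2t^2 + 2t + 1 is an integer, the sum of squares is of the form 2k for an integer k.

2(2h^2 + 2h + 2q^2 + 2t^2 + 2t + 1)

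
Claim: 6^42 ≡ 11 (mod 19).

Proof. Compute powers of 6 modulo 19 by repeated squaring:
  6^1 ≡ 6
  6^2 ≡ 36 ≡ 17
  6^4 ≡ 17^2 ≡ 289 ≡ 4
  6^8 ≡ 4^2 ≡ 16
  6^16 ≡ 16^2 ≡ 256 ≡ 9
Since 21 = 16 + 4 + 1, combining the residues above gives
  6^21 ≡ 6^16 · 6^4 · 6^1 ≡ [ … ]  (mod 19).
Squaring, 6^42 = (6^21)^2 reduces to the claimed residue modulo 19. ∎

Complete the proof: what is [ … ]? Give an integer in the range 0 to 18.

6^16 · 6^4 · 6^1 ≡ 9 · 4 · 6 = 216.
216 mod 19 = 7, so 6^21 ≡ 7 (mod 19).

7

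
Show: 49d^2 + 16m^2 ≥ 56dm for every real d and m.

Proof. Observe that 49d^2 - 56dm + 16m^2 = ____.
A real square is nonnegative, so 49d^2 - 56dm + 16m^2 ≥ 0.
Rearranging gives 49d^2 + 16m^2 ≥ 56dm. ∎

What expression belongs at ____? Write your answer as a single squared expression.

49d^2 - 56dm + 16m^2 is a perfect-square trinomial: the outer terms are (7d)^2 and (4m)^2, and the cross term is -2·7d·4m.
So 49d^2 - 56dm + 16m^2 = (7d - 4m)^2 ≥ 0.

(7d - 4m)^2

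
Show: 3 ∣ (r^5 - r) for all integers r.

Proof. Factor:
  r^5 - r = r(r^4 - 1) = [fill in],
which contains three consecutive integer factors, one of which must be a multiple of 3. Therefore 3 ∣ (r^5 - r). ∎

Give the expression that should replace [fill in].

(r - 1)r(r + 1)(r^2 + 1)

r^4 - 1 = (r^2 - 1)(r^2 + 1), and r^2 - 1 = (r-1)(r+1).
So r(r^4 - 1) = (r - 1)r(r + 1)(r^2 + 1).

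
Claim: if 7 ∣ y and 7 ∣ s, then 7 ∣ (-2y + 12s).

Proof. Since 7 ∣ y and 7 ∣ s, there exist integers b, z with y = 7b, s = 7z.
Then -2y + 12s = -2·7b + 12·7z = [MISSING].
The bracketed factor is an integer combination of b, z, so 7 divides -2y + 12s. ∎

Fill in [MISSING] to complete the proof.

Each term has a factor of 7: -2·7b + 12·7z = 7·(-2b + 12z).
Since -2b + 12z is an integer, 7 ∣ (-2y + 12s).

7(-2b + 12z)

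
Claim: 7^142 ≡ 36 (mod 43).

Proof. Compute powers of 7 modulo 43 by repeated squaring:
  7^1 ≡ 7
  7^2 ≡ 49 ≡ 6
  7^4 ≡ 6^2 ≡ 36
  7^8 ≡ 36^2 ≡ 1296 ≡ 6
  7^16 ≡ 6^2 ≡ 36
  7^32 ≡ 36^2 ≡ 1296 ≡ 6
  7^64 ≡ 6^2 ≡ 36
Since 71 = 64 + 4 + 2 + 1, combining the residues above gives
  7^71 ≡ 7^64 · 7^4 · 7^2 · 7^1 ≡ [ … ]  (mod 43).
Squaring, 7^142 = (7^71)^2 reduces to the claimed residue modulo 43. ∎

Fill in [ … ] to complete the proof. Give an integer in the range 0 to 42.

37

7^64 · 7^4 · 7^2 · 7^1 ≡ 36 · 36 · 6 · 7 = 54432.
54432 mod 43 = 37, so 7^71 ≡ 37 (mod 43).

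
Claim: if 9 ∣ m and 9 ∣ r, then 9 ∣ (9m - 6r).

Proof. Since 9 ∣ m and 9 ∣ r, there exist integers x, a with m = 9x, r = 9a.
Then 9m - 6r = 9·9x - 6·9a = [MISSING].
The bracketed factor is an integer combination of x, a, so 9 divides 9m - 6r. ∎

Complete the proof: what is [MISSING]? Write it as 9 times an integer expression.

9(-6a + 9x)

Pull the common 9 out of every term: 9·9x - 6·9a = 9(-6a + 9x).
-6a + 9x is an integer, which exhibits the divisibility.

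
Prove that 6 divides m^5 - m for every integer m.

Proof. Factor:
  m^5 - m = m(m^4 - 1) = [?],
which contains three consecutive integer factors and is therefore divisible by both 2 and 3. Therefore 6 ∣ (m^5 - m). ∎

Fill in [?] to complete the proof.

m^4 - 1 = (m^2 - 1)(m^2 + 1), and m^2 - 1 = (m-1)(m+1).
So m(m^4 - 1) = (m - 1)m(m + 1)(m^2 + 1).

(m - 1)m(m + 1)(m^2 + 1)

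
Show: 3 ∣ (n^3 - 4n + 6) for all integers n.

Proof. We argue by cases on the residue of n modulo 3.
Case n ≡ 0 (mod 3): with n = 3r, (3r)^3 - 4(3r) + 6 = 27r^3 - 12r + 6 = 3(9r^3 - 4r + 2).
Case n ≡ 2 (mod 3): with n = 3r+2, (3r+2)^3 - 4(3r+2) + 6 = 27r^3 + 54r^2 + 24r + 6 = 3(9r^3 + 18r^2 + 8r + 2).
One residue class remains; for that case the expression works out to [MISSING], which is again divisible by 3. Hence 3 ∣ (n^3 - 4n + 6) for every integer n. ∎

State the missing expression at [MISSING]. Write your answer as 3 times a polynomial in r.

Only n ≡ 1 (mod 3) is unaccounted for. Put n = 3r+1:
(3r+1)^3 - 4(3r+1) + 6 expands to 27r^3 + 27r^2 - 3r + 3,
and factoring out 3 leaves 3(9r^3 + 9r^2 - r + 1).

3(9r^3 + 9r^2 - r + 1)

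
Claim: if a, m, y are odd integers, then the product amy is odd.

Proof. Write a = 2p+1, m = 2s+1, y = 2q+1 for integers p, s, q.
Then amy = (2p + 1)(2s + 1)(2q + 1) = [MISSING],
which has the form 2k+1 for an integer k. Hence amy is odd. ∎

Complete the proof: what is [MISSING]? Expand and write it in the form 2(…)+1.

2(4pqs + 2pq + 2ps + p + 2qs + q + s) + 1

Expanding: (2p + 1)(2s + 1)(2q + 1) = 8pqs + 4pq + 4ps + 2p + 4qs + 2q + 2s + 1.
Every term except the constant is even, so this is 2(4pqs + 2pq + 2ps + p + 2qs + q + s) + 1,
and 4pqs + 2pq + 2ps + p + 2qs + q + s ∈ ℤ gives the required form.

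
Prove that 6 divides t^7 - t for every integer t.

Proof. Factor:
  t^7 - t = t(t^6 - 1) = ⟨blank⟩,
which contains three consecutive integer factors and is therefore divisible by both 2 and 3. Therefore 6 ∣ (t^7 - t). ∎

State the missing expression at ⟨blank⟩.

(t - 1)t(t + 1)(t^4 + t^2 + 1)

t^6 - 1 = (t^2 - 1)(t^4 + t^2 + 1), and t^2 - 1 = (t-1)(t+1).
So t(t^6 - 1) = (t - 1)t(t + 1)(t^4 + t^2 + 1).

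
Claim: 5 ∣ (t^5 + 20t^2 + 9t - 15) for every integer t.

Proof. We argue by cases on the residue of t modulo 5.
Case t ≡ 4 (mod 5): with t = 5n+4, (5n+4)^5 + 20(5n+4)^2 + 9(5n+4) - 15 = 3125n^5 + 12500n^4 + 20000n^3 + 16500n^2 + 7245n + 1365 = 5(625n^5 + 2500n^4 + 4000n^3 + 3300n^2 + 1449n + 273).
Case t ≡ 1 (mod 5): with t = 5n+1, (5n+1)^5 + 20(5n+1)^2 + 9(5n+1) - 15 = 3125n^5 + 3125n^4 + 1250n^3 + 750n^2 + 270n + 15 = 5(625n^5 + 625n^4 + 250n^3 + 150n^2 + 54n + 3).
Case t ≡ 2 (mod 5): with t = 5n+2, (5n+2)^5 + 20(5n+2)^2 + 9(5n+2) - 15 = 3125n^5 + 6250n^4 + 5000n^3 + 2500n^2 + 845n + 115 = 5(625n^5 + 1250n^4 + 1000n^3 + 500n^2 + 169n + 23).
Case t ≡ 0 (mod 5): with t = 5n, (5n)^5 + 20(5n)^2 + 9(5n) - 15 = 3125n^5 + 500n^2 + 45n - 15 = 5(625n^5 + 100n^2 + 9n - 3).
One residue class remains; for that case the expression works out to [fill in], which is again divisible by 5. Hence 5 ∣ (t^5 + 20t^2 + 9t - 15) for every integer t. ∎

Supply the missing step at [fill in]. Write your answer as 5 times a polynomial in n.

Only t ≡ 3 (mod 5) is unaccounted for. Put t = 5n+3:
(5n+3)^5 + 20(5n+3)^2 + 9(5n+3) - 15 expands to 3125n^5 + 9375n^4 + 11250n^3 + 7250n^2 + 2670n + 435,
and factoring out 5 leaves 5(625n^5 + 1875n^4 + 2250n^3 + 1450n^2 + 534n + 87).

5(625n^5 + 1875n^4 + 2250n^3 + 1450n^2 + 534n + 87)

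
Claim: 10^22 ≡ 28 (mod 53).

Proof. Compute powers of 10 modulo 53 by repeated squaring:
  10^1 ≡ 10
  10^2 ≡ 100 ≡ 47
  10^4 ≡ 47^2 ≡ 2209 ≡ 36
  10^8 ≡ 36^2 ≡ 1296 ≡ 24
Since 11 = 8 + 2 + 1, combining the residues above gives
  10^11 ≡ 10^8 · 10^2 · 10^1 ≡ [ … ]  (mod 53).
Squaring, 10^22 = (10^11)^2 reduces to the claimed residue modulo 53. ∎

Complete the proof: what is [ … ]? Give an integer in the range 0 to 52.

Multiply the listed residues: 24 · 47 · 10 = 1128 → 11280.
Reducing modulo 53: 11280 = 212·53 + 44, so 10^11 ≡ 44.

44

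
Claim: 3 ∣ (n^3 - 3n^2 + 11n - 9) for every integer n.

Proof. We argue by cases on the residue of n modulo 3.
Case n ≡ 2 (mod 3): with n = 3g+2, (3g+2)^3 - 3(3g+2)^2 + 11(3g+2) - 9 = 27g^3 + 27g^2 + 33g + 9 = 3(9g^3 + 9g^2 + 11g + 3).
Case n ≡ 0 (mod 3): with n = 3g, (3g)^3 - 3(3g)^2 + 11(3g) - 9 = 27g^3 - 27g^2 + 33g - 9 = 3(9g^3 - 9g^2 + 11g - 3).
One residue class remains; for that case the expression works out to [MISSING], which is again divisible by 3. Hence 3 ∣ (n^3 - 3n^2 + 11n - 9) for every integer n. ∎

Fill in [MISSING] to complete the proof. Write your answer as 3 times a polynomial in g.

Only n ≡ 1 (mod 3) is unaccounted for. Put n = 3g+1:
(3g+1)^3 - 3(3g+1)^2 + 11(3g+1) - 9 expands to 27g^3 + 24g,
and factoring out 3 leaves 3(9g^3 + 8g).

3(9g^3 + 8g)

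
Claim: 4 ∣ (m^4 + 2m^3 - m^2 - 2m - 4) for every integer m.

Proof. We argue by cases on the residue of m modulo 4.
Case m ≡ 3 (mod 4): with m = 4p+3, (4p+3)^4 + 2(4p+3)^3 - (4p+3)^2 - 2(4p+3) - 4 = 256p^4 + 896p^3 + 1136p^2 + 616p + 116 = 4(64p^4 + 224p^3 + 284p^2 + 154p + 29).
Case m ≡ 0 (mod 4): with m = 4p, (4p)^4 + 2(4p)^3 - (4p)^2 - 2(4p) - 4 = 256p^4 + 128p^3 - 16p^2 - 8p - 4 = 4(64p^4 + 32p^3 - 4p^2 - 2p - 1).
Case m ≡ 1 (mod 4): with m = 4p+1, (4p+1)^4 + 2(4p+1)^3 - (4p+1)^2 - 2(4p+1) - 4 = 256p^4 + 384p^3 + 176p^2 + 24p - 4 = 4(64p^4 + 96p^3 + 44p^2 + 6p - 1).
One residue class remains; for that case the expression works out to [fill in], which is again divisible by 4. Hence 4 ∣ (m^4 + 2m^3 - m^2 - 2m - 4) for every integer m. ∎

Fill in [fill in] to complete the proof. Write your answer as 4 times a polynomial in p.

Only m ≡ 2 (mod 4) is unaccounted for. Put m = 4p+2:
(4p+2)^4 + 2(4p+2)^3 - (4p+2)^2 - 2(4p+2) - 4 expands to 256p^4 + 640p^3 + 560p^2 + 200p + 20,
and factoring out 4 leaves 4(64p^4 + 160p^3 + 140p^2 + 50p + 5).

4(64p^4 + 160p^3 + 140p^2 + 50p + 5)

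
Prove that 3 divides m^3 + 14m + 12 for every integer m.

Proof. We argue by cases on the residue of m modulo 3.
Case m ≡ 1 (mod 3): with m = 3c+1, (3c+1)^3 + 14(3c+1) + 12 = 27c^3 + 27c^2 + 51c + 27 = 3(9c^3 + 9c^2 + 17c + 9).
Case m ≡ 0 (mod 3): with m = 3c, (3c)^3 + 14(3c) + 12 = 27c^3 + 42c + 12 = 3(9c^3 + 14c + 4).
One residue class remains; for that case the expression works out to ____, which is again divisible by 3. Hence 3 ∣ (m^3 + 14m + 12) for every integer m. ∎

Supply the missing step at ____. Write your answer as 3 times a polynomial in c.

Only m ≡ 2 (mod 3) is unaccounted for. Put m = 3c+2:
(3c+2)^3 + 14(3c+2) + 12 expands to 27c^3 + 54c^2 + 78c + 48,
and factoring out 3 leaves 3(9c^3 + 18c^2 + 26c + 16).

3(9c^3 + 18c^2 + 26c + 16)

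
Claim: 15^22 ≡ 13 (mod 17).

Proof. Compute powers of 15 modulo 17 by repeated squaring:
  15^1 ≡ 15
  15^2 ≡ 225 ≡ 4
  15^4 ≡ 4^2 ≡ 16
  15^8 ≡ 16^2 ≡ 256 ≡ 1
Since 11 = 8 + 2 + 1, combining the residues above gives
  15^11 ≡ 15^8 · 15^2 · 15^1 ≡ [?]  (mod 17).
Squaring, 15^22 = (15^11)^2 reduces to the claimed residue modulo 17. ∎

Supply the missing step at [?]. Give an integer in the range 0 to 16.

9

15^8 · 15^2 · 15^1 ≡ 1 · 4 · 15 = 60.
60 mod 17 = 9, so 15^11 ≡ 9 (mod 17).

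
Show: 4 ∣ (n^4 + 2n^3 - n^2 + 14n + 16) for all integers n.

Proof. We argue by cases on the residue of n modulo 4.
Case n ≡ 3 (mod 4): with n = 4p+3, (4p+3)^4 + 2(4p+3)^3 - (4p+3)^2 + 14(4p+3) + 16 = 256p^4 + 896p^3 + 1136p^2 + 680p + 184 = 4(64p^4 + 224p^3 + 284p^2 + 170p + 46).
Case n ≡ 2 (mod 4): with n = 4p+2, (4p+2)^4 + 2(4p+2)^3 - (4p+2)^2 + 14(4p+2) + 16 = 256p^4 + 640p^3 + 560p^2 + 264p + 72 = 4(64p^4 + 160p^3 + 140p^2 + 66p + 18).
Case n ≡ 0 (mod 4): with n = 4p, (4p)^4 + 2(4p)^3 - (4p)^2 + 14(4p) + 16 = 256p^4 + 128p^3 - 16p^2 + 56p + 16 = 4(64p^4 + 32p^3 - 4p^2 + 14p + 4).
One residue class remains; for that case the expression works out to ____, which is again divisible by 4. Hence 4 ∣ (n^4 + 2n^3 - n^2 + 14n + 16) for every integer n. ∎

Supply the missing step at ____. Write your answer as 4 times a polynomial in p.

4(64p^4 + 96p^3 + 44p^2 + 22p + 8)

The residues treated are {3, 2, 0}, so the missing case is n ≡ 1 (mod 4); write n = 4p+1.
Then (4p+1)^4 + 2(4p+1)^3 - (4p+1)^2 + 14(4p+1) + 16 = 256p^4 + 384p^3 + 176p^2 + 88p + 32 = 4(64p^4 + 96p^3 + 44p^2 + 22p + 8).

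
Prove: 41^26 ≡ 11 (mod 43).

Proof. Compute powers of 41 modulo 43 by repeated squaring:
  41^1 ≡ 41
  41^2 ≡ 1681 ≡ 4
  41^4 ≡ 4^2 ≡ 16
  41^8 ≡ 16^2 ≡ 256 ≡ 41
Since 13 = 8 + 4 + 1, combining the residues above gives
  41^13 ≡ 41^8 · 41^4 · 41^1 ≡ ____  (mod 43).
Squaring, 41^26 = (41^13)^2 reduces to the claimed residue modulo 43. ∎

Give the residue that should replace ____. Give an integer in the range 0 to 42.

Multiply the listed residues: 41 · 16 · 41 = 656 → 26896.
Reducing modulo 43: 26896 = 625·43 + 21, so 41^13 ≡ 21.

21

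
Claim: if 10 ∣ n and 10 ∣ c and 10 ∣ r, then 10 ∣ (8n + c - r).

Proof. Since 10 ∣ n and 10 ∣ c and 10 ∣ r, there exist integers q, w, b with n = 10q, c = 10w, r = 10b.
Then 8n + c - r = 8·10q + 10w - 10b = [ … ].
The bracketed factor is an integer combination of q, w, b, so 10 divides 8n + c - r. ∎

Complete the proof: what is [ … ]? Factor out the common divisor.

Pull the common 10 out of every term: 8·10q + 10w - 10b = 10(-b + 8q + w).
-b + 8q + w is an integer, which exhibits the divisibility.

10(-b + 8q + w)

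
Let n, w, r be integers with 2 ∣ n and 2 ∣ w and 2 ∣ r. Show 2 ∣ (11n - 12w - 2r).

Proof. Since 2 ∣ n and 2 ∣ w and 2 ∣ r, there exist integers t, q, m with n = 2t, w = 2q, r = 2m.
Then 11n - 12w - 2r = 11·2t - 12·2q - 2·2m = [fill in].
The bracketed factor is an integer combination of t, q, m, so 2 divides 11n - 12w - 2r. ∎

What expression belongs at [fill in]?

2(-2m - 12q + 11t)

Each term has a factor of 2: 11·2t - 12·2q - 2·2m = 2·(-2m - 12q + 11t).
Since -2m - 12q + 11t is an integer, 2 ∣ (11n - 12w - 2r).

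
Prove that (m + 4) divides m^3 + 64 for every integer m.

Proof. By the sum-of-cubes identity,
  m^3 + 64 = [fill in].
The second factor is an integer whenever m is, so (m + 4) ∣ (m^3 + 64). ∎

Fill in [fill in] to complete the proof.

a^3 + b^3 = (a + b)(a^2 - ab + b^2). With a = m, b = 4:
m^3 + 64 = (m + 4)(m^2 - 4m + 16).

(m + 4)(m^2 - 4m + 16)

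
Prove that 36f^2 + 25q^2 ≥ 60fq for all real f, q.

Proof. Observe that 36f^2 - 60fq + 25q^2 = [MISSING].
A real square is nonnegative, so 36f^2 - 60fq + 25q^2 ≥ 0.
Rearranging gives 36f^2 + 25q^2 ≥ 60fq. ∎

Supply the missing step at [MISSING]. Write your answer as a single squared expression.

The leading and trailing coefficients are 6^2 and 5^2, and 60 = 2·6·5, so the trinomial is (6f - 5q)^2.
Hence 36f^2 - 60fq + 25q^2 ≥ 0.

(6f - 5q)^2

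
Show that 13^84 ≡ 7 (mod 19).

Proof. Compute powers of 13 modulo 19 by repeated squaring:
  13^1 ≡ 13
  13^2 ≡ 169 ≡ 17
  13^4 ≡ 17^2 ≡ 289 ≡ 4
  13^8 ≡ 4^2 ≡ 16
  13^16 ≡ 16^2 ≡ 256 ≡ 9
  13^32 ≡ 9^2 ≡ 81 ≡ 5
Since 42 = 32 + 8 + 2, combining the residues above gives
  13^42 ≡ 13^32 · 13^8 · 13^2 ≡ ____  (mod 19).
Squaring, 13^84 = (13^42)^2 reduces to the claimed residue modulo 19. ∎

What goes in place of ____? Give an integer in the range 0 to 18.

Multiply the listed residues: 5 · 16 · 17 = 80 → 1360.
Reducing modulo 19: 1360 = 71·19 + 11, so 13^42 ≡ 11.

11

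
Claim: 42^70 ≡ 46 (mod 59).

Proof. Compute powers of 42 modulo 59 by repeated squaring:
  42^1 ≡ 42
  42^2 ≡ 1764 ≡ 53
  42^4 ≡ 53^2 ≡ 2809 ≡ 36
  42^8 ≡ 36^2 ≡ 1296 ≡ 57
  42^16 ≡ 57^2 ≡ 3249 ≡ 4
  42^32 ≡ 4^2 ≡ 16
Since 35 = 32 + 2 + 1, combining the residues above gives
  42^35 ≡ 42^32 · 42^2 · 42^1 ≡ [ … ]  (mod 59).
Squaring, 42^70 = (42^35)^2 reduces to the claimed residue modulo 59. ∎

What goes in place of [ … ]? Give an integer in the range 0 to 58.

39

Multiply the listed residues: 16 · 53 · 42 = 848 → 35616.
Reducing modulo 59: 35616 = 603·59 + 39, so 42^35 ≡ 39.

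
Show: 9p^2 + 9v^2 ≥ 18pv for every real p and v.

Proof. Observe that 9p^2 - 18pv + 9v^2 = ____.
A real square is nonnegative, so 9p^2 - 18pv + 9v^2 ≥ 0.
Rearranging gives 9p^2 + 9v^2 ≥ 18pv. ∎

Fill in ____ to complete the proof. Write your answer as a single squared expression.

The leading and trailing coefficients are 3^2 and 3^2, and 18 = 2·3·3, so the trinomial is (3p - 3v)^2.
Hence 9p^2 - 18pv + 9v^2 ≥ 0.

(3p - 3v)^2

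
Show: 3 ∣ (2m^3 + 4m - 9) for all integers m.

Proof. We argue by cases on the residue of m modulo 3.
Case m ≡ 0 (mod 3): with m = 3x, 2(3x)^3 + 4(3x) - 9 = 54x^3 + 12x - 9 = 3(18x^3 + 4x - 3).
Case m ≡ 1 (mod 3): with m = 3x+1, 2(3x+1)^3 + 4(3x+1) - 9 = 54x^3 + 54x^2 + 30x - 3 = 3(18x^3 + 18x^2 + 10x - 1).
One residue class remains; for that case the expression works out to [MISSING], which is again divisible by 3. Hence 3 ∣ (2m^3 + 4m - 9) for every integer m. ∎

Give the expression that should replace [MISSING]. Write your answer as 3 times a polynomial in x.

3(18x^3 + 36x^2 + 28x + 5)

Only m ≡ 2 (mod 3) is unaccounted for. Put m = 3x+2:
2(3x+2)^3 + 4(3x+2) - 9 expands to 54x^3 + 108x^2 + 84x + 15,
and factoring out 3 leaves 3(18x^3 + 36x^2 + 28x + 5).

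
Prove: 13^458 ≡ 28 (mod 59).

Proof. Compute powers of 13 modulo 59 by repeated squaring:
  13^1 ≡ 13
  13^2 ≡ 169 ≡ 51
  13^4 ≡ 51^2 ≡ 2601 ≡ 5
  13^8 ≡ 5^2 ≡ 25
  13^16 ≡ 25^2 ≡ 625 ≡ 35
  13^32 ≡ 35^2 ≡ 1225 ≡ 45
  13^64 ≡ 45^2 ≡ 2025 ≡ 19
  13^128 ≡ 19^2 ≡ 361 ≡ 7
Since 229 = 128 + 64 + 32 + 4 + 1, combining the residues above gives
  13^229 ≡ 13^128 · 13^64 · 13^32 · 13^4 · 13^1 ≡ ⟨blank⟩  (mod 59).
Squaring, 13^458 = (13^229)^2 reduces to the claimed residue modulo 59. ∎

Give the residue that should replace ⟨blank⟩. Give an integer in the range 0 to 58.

Multiply the listed residues: 7 · 19 · 45 · 5 · 13 = 133 → 5985 → 29925 → 389025.
Reducing modulo 59: 389025 = 6593·59 + 38, so 13^229 ≡ 38.

38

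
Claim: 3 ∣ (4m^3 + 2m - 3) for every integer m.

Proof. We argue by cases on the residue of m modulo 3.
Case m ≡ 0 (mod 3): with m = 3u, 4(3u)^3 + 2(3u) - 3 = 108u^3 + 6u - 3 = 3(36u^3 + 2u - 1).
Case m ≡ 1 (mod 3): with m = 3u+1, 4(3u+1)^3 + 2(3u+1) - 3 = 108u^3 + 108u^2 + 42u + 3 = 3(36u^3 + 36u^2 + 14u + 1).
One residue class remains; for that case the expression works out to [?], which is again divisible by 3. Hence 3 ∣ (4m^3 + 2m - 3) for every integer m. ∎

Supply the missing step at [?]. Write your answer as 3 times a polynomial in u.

Only m ≡ 2 (mod 3) is unaccounted for. Put m = 3u+2:
4(3u+2)^3 + 2(3u+2) - 3 expands to 108u^3 + 216u^2 + 150u + 33,
and factoring out 3 leaves 3(36u^3 + 72u^2 + 50u + 11).

3(36u^3 + 72u^2 + 50u + 11)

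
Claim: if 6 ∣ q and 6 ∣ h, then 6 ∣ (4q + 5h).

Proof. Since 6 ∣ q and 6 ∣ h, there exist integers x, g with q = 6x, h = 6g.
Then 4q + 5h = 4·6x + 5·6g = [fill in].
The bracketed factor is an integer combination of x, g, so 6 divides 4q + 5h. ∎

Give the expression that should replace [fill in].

6(5g + 4x)

Pull the common 6 out of every term: 4·6x + 5·6g = 6(5g + 4x).
5g + 4x is an integer, which exhibits the divisibility.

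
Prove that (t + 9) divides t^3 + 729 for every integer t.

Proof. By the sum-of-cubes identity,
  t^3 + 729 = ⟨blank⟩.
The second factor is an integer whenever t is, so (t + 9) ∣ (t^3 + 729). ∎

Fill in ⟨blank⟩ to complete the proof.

a^3 + b^3 = (a + b)(a^2 - ab + b^2). With a = t, b = 9:
t^3 + 729 = (t + 9)(t^2 - 9t + 81).

(t + 9)(t^2 - 9t + 81)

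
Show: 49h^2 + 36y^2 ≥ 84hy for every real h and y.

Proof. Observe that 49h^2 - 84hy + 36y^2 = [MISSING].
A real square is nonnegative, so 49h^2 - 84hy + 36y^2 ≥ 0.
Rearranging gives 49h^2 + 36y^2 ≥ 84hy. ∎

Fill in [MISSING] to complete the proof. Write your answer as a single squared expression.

The leading and trailing coefficients are 7^2 and 6^2, and 84 = 2·7·6, so the trinomial is (7h - 6y)^2.
Hence 49h^2 - 84hy + 36y^2 ≥ 0.

(7h - 6y)^2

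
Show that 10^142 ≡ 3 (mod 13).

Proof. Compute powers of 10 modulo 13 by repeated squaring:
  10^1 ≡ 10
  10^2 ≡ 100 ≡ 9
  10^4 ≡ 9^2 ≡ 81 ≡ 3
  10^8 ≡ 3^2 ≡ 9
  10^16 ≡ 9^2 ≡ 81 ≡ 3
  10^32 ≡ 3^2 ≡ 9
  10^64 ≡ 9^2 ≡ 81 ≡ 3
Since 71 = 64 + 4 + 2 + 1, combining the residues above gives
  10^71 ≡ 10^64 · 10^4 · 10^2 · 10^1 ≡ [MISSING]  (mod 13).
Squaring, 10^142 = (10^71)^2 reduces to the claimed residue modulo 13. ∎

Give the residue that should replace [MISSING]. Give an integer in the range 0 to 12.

4

Multiply the listed residues: 3 · 3 · 9 · 10 = 9 → 81 → 810.
Reducing modulo 13: 810 = 62·13 + 4, so 10^71 ≡ 4.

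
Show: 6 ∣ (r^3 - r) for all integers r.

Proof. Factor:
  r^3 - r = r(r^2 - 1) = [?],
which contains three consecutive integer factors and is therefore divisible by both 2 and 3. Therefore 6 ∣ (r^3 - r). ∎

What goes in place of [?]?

(r - 1)r(r + 1)

r(r^2 - 1) = r(r - 1)(r + 1) = (r - 1)r(r + 1).
These three factors are consecutive integers, so their product is divisible by 6.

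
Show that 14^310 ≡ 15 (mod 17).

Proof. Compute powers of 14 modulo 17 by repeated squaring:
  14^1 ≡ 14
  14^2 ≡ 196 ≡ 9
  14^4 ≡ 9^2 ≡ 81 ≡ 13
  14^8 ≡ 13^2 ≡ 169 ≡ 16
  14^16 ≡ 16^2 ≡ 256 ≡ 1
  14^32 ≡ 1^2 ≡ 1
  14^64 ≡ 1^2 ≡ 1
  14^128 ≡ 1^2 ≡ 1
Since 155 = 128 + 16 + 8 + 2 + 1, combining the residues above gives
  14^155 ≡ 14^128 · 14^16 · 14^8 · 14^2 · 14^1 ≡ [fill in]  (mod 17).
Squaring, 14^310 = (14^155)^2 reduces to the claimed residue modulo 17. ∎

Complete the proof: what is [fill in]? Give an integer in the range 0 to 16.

14^128 · 14^16 · 14^8 · 14^2 · 14^1 ≡ 1 · 1 · 16 · 9 · 14 = 2016.
2016 mod 17 = 10, so 14^155 ≡ 10 (mod 17).

10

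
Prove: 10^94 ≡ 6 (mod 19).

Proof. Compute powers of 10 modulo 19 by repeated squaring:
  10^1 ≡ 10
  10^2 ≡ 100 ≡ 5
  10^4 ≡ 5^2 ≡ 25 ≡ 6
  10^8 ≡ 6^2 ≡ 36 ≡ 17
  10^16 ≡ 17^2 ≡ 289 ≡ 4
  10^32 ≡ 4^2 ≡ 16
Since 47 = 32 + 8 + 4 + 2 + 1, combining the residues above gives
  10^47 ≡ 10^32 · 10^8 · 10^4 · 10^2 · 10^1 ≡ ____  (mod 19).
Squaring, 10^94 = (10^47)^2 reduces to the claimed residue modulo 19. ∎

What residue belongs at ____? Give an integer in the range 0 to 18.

Multiply the listed residues: 16 · 17 · 6 · 5 · 10 = 272 → 1632 → 8160 → 81600.
Reducing modulo 19: 81600 = 4294·19 + 14, so 10^47 ≡ 14.

14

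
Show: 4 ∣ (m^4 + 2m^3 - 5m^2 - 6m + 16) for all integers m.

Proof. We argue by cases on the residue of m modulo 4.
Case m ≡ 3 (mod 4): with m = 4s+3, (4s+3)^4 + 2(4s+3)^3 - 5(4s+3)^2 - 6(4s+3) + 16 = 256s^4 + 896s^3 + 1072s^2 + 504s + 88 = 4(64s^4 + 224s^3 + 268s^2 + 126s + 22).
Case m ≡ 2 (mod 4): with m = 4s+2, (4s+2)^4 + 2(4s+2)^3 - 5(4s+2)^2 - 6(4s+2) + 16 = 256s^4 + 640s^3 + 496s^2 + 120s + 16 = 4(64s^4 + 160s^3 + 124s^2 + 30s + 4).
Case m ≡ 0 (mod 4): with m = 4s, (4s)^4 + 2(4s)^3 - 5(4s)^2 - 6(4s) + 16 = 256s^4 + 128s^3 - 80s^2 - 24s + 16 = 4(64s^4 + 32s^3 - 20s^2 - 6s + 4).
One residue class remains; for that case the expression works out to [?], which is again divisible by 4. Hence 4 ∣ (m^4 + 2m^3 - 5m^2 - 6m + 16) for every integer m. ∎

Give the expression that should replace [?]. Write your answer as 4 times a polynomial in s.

The residues treated are {3, 2, 0}, so the missing case is m ≡ 1 (mod 4); write m = 4s+1.
Then (4s+1)^4 + 2(4s+1)^3 - 5(4s+1)^2 - 6(4s+1) + 16 = 256s^4 + 384s^3 + 112s^2 - 24s + 8 = 4(64s^4 + 96s^3 + 28s^2 - 6s + 2).

4(64s^4 + 96s^3 + 28s^2 - 6s + 2)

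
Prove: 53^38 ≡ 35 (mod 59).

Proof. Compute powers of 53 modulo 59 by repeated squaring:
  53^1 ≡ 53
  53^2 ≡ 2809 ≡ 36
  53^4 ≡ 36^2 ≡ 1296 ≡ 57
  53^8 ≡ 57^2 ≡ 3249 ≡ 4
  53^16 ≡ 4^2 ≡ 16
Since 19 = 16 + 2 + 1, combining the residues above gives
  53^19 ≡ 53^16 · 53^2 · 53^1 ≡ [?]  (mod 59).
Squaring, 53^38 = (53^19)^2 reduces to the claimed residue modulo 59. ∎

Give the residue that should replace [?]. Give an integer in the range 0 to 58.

25

53^16 · 53^2 · 53^1 ≡ 16 · 36 · 53 = 30528.
30528 mod 59 = 25, so 53^19 ≡ 25 (mod 59).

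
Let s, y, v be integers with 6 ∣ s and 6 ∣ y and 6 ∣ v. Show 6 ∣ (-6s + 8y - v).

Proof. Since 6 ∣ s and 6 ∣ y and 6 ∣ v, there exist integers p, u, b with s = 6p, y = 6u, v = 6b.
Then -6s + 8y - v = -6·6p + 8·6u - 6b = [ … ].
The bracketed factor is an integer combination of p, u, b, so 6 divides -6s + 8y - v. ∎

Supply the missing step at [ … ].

Pull the common 6 out of every term: -6·6p + 8·6u - 6b = 6(-b - 6p + 8u).
-b - 6p + 8u is an integer, which exhibits the divisibility.

6(-b - 6p + 8u)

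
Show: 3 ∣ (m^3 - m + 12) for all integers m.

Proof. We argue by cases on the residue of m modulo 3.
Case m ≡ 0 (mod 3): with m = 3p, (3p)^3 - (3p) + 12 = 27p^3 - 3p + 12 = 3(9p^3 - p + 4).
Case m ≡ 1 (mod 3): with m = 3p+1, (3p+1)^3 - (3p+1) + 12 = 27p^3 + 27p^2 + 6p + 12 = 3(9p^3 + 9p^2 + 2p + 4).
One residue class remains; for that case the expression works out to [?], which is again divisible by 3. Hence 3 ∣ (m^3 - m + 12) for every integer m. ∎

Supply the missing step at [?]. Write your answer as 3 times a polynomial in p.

3(9p^3 + 18p^2 + 11p + 6)

Only m ≡ 2 (mod 3) is unaccounted for. Put m = 3p+2:
(3p+2)^3 - (3p+2) + 12 expands to 27p^3 + 54p^2 + 33p + 18,
and factoring out 3 leaves 3(9p^3 + 18p^2 + 11p + 6).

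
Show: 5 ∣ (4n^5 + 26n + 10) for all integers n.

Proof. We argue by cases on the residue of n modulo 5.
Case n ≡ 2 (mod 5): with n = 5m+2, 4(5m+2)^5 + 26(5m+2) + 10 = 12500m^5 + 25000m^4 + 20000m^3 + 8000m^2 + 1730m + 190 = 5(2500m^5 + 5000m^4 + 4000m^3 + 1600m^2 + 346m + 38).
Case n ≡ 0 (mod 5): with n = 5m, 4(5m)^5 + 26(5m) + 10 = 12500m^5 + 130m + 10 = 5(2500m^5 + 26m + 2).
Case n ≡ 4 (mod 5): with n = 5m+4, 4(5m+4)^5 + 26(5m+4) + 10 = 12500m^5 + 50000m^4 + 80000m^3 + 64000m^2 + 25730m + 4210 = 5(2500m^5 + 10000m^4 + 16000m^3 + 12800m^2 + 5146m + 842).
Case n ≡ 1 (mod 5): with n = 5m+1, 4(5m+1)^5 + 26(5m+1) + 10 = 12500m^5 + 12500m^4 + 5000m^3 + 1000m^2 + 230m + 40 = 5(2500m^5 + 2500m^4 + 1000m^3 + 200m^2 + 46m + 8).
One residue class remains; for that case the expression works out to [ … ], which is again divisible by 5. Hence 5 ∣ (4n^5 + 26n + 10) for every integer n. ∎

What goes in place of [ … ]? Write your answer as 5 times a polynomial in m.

Only n ≡ 3 (mod 5) is unaccounted for. Put n = 5m+3:
4(5m+3)^5 + 26(5m+3) + 10 expands to 12500m^5 + 37500m^4 + 45000m^3 + 27000m^2 + 8230m + 1060,
and factoring out 5 leaves 5(2500m^5 + 7500m^4 + 9000m^3 + 5400m^2 + 1646m + 212).

5(2500m^5 + 7500m^4 + 9000m^3 + 5400m^2 + 1646m + 212)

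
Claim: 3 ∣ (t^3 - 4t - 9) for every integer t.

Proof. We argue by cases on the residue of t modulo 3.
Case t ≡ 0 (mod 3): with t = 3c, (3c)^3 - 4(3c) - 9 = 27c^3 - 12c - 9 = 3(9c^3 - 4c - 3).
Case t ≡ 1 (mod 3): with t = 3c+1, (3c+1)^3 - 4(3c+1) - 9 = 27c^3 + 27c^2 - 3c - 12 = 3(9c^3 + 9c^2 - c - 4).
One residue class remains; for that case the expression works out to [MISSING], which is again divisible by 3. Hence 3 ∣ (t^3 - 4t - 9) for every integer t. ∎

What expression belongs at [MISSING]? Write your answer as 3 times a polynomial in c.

Only t ≡ 2 (mod 3) is unaccounted for. Put t = 3c+2:
(3c+2)^3 - 4(3c+2) - 9 expands to 27c^3 + 54c^2 + 24c - 9,
and factoring out 3 leaves 3(9c^3 + 18c^2 + 8c - 3).

3(9c^3 + 18c^2 + 8c - 3)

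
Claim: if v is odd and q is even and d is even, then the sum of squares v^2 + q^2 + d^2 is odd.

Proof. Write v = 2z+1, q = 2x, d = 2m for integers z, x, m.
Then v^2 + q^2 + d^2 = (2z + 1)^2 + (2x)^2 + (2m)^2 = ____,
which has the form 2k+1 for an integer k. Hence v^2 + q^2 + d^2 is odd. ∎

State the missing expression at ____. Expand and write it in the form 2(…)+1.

2(2m^2 + 2x^2 + 2z^2 + 2z) + 1

Expanding: (2z + 1)^2 + (2x)^2 + (2m)^2 = 4m^2 + 4x^2 + 4z^2 + 4z + 1.
Every term except the constant is even, so this is 2(2m^2 + 2x^2 + 2z^2 + 2z) + 1,
and 2m^2 + 2x^2 + 2z^2 + 2z ∈ ℤ gives the required form.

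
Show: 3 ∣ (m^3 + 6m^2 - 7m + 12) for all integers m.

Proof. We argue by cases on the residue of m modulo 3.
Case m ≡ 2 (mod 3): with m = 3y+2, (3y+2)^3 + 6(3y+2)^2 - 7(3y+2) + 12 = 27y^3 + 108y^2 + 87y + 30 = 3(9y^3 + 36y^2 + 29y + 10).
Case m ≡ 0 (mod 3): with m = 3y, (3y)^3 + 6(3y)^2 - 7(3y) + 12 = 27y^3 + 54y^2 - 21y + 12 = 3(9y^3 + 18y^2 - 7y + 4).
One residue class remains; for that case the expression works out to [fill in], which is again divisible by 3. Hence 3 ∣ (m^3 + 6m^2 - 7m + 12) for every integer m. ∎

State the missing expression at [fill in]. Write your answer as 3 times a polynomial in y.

The residues treated are {2, 0}, so the missing case is m ≡ 1 (mod 3); write m = 3y+1.
Then (3y+1)^3 + 6(3y+1)^2 - 7(3y+1) + 12 = 27y^3 + 81y^2 + 24y + 12 = 3(9y^3 + 27y^2 + 8y + 4).

3(9y^3 + 27y^2 + 8y + 4)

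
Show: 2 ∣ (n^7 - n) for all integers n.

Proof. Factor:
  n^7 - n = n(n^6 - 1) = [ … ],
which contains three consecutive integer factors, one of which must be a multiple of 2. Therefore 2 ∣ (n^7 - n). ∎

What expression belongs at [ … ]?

(n - 1)n(n + 1)(n^4 + n^2 + 1)

n^6 - 1 = (n^2 - 1)(n^4 + n^2 + 1), and n^2 - 1 = (n-1)(n+1).
So n(n^6 - 1) = (n - 1)n(n + 1)(n^4 + n^2 + 1).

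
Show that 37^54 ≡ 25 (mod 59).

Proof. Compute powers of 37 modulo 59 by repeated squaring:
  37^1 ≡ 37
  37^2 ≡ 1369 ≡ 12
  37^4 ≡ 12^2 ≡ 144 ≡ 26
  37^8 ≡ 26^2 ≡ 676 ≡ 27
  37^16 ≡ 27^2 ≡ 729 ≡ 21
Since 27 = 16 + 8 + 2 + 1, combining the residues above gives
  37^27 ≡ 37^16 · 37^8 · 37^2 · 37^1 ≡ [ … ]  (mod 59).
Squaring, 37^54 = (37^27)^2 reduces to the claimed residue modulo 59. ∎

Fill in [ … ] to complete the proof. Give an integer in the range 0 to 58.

54

Multiply the listed residues: 21 · 27 · 12 · 37 = 567 → 6804 → 251748.
Reducing modulo 59: 251748 = 4266·59 + 54, so 37^27 ≡ 54.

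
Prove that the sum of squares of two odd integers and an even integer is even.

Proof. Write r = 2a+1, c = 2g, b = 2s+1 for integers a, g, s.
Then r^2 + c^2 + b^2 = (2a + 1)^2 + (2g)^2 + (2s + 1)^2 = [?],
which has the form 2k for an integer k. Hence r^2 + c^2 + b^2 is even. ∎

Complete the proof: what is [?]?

(2a + 1)^2 + (2g)^2 + (2s + 1)^2 = 4a^2 + 4a + 4g^2 + 4s^2 + 4s + 2
= 2(2a^2 + 2a + 2g^2 + 2s^2 + 2s + 1).
Since 2a^2 + 2a + 2g^2 + 2s^2 + 2s + 1 is an integer, the sum of squares is of the form 2k for an integer k.

2(2a^2 + 2a + 2g^2 + 2s^2 + 2s + 1)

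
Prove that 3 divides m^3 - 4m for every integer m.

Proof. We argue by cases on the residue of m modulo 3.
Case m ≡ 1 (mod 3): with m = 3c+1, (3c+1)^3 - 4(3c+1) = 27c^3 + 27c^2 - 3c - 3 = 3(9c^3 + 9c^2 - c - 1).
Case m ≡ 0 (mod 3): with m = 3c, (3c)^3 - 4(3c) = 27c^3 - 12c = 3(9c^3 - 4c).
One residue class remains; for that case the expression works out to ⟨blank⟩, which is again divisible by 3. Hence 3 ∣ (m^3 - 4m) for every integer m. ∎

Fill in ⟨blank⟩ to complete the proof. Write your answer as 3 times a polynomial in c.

3(9c^3 + 18c^2 + 8c)

The residues treated are {1, 0}, so the missing case is m ≡ 2 (mod 3); write m = 3c+2.
Then (3c+2)^3 - 4(3c+2) = 27c^3 + 54c^2 + 24c = 3(9c^3 + 18c^2 + 8c).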